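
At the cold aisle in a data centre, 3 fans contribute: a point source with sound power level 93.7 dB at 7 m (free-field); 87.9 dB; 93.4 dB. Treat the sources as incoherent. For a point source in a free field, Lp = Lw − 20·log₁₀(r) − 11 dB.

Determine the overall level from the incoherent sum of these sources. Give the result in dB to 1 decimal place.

94.5 dB

Source at 7 m: Lp = 93.7 − 20·log₁₀(7) − 11 = 65.8 dB.
Converting to relative power and adding: 10^(65.8/10) + 10^(87.9/10) + 10^(93.4/10) = 2.808e+09.
L_total = 10·log₁₀(2.808e+09) = 94.5 dB.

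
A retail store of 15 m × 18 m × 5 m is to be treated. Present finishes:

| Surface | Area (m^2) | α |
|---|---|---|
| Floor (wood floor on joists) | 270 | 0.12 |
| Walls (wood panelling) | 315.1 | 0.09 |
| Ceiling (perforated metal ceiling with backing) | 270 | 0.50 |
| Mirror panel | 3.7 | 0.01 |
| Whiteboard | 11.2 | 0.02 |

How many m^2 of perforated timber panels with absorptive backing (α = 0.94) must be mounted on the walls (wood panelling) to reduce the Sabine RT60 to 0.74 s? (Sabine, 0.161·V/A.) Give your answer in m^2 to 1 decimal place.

Summing Sᵢαᵢ: 32.400 + 28.359 + 135.000 + 0.037 + 0.224 → A₁ = 196.020 sabins.
Required A₂ = 0.161·1350/0.74 = 293.716 sabins.
Absorption to add: 293.716 − 196.020 = 97.696 sabins.
Net gain per m^2: Δα = 0.94 − 0.09 = 0.85.
Area = ΔA/Δα = 97.696/0.85 = 114.9 m^2.

114.9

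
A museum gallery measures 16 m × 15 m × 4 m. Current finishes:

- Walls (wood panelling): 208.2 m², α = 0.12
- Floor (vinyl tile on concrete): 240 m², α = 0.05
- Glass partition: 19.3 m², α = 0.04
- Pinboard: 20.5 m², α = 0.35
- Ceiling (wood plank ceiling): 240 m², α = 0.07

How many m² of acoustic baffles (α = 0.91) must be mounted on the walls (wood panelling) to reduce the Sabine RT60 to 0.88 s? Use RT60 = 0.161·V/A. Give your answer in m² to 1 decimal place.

144.2

Total absorption A₁ = 208.2*0.12 + 240*0.05 + 19.3*0.04 + 20.5*0.35 + 240*0.07
  = 24.984 + 12.000 + 0.772 + 7.175 + 16.800 = 61.731 m² sabins.
Required A₂ = 0.161·960/0.88 = 175.636 sabins.
ΔA needed = 175.636 − 61.731 = 113.905 sabins.
Net gain per m²: Δα = 0.91 − 0.12 = 0.79.
Panel area = 113.905 / 0.79 = 144.2 m².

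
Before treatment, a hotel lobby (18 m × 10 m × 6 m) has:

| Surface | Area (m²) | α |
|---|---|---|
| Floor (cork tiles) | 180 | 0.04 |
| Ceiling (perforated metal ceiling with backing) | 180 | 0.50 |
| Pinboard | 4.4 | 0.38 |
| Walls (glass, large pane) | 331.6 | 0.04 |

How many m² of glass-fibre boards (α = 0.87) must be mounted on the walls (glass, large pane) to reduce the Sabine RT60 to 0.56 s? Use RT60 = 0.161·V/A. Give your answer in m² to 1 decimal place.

239.0

Summing Sᵢαᵢ: 7.200 + 90.000 + 1.672 + 13.264 → A₁ = 112.136 sabins.
Required A₂ = 0.161·1080/0.56 = 310.500 sabins.
Absorption to add: 310.500 − 112.136 = 198.364 sabins.
Net gain per m²: Δα = 0.87 − 0.04 = 0.83.
Area = ΔA/Δα = 198.364/0.83 = 239.0 m².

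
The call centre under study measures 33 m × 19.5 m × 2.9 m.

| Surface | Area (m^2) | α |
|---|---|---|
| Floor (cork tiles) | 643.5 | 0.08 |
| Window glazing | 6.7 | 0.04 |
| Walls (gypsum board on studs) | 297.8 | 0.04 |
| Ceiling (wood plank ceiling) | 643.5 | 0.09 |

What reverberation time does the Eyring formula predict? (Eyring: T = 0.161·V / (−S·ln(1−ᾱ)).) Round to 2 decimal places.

Total surface area S = 643.5 + 6.7 + 297.8 + 643.5 = 1591.5 m^2.
Σ(Sᵢαᵢ) = 643.5·0.08 + 6.7·0.04 + 297.8·0.04 + 643.5·0.09 = 121.575.
Mean coefficient ᾱ = A/S = 0.0764.
Eyring denominator: −S ln(1−ᾱ) = 126.486.
V = 33 × 19.5 × 2.9 = 1866.15 m³.
T = 0.161·V/[−S·ln(1−ᾱ)] = 0.161·1866.15/126.486 = 2.38 s.

2.38 sec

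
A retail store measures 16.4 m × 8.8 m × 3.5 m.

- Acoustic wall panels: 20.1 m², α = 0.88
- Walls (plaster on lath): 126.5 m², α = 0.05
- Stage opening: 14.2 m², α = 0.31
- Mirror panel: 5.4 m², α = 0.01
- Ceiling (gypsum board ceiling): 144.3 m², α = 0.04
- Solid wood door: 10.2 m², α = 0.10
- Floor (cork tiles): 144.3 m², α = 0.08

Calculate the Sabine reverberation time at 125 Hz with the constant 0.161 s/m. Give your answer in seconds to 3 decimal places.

1.738 s

A = Σ Sᵢαᵢ = 20.1*0.88 + 126.5*0.05 + 14.2*0.31 + 5.4*0.01 + 144.3*0.04 + 10.2*0.10 + 144.3*0.08 = 46.805 sabins.
Room volume: 505.12 m³.
RT60 = 0.161 · V / A = 0.161 × 505.12 / 46.805 = 1.738 s.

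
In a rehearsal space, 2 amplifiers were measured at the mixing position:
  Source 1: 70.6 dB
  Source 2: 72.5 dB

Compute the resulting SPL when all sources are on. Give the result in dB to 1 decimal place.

Sum in the linear (power) domain: Σ 10^(Lᵢ/10) = 10^(70.6/10) + 10^(72.5/10) = 2.926e+07.
L_total = 10·log₁₀(2.926e+07) = 74.7 dB.

74.7 dB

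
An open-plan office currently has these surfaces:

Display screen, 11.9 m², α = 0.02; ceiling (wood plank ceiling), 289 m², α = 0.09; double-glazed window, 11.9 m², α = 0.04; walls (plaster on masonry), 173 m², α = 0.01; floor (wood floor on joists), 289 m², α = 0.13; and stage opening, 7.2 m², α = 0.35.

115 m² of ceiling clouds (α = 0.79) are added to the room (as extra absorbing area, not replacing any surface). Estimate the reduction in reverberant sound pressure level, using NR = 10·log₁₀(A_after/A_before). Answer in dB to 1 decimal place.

Summing Sᵢαᵢ: 0.238 + 26.010 + 0.476 + 1.730 + 37.570 + 2.520 → A_before = 68.544 sabins.
Added absorption = 115 × 0.79 = 90.850 sabins.
A_after = 68.544 + 90.850 = 159.394 sabins.
NR = 10·log₁₀(159.394/68.544) = 3.7 dB.

3.7 dB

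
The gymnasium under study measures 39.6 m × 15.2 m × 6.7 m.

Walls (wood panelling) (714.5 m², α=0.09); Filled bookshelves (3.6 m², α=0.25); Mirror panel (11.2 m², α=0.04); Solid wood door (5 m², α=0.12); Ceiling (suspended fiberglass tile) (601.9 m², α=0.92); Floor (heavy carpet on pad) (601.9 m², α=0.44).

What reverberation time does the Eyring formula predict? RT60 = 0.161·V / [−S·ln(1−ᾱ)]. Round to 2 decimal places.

0.55 seconds

Total surface area S = 714.5 + 3.6 + 11.2 + 5 + 601.9 + 601.9 = 1938.1 m².
Σ(Sᵢαᵢ) = 714.5×0.09 + 3.6×0.25 + 11.2×0.04 + 5×0.12 + 601.9×0.92 + 601.9×0.44 = 884.837.
Mean coefficient ᾱ = A/S = 0.4565.
−S·ln(1−ᾱ) = −1938.1 × ln(1 − 0.4565) = 1181.709.
V = 39.6 × 15.2 × 6.7 = 4032.864 m³.
T = 0.161·V/[−S·ln(1−ᾱ)] = 0.161·4032.864/1181.709 = 0.55 s.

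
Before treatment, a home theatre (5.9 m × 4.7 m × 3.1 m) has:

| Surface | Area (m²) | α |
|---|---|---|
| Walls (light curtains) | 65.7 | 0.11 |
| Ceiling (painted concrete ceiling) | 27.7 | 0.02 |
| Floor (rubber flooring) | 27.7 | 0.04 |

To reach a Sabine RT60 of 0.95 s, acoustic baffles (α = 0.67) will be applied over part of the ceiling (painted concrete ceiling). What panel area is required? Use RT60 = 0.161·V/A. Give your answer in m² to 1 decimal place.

8.7

A₁ = Σ Sᵢαᵢ = 65.7·0.11 + 27.7·0.02 + 27.7·0.04 = 8.889 sabins.
Required A₂ = 0.161·85.963/0.95 = 14.568 sabins.
Absorption to add: 14.568 − 8.889 = 5.679 sabins.
Each m² of panel replacing the ceiling (painted concrete ceiling) adds (0.67 − 0.02) = 0.65 sabins.
Area = ΔA/Δα = 5.679/0.65 = 8.7 m².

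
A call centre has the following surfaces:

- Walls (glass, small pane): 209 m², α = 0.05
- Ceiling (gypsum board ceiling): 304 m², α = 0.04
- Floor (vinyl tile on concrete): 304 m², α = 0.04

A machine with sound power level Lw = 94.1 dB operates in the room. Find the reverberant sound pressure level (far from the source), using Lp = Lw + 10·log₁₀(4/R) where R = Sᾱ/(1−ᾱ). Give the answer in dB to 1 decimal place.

84.5 dB

Σ(Sᵢαᵢ) = 209×0.05 + 304×0.04 + 304×0.04 = 34.770; total area S = 817.0 m².
ᾱ = 0.0426, so room constant R = A/(1−ᾱ) = 36.317 m².
Lp = Lw + 10 log₁₀(4/R) = 94.1 -9.58 = 84.5 dB.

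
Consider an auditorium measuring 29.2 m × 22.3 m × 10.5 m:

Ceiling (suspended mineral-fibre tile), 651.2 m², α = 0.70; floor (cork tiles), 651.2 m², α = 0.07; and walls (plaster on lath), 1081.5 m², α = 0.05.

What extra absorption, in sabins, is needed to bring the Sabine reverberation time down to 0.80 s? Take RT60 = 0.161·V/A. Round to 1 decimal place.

Equivalent absorption area: A₁ = 651.2×0.70 + 651.2×0.07 + 1081.5×0.05 = 555.499 m².
For T = 0.80 s, need A₂ = 0.161·V/T = 0.161·6837.18/0.80 = 1375.982 sabins.
ΔA = A₂ − A₁ = 1375.982 − 555.499 = 820.5 sabins.

820.5 sabins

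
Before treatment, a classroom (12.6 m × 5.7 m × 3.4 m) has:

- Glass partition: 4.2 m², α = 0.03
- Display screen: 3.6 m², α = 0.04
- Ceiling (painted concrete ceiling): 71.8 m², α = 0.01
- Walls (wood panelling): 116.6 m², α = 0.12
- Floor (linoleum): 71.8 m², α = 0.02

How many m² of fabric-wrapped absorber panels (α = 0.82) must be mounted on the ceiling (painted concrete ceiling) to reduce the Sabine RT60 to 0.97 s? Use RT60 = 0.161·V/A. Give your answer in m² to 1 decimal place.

A₁ = Σ Sᵢαᵢ = 4.2×0.03 + 3.6×0.04 + 71.8×0.01 + 116.6×0.12 + 71.8×0.02 = 16.416 sabins.
V = 244.188 m³. Target absorption A₂ = 0.161 × 244.188 / 0.97 = 40.530 sabins.
ΔA needed = 40.530 − 16.416 = 24.114 sabins.
Each m² of panel replacing the ceiling (painted concrete ceiling) adds (0.82 − 0.01) = 0.81 sabins.
Area = ΔA/Δα = 24.114/0.81 = 29.8 m².

29.8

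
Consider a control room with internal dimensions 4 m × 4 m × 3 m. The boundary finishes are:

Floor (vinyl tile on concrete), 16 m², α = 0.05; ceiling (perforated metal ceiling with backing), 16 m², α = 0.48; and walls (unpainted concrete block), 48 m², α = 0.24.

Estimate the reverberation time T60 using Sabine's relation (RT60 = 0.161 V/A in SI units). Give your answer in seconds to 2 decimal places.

Summing Sᵢαᵢ: 0.800 + 7.680 + 11.520 → A = 20.000 sabins.
Room volume: 48 m³.
T = 0.161 V/A = 0.161·48/20.000 = 0.39 s.

0.39 seconds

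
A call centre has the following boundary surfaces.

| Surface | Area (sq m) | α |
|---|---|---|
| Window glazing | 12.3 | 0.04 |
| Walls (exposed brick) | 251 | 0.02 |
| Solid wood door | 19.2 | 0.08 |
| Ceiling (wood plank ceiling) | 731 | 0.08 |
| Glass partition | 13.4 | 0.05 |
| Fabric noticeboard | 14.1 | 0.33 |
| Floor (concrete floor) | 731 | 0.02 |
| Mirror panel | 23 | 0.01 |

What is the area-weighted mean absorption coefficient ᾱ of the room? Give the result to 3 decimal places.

0.048

Total surface area S = 1795.0 sq m.
Weighted sum Σ Sα = 85.701.
ᾱ = A/S = 0.048.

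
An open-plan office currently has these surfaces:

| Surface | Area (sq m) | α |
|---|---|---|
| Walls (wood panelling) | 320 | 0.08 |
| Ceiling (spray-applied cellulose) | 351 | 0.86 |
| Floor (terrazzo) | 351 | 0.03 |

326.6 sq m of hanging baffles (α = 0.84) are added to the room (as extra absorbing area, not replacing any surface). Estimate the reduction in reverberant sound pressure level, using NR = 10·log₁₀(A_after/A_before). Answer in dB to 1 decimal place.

2.6 dB

Equivalent absorption area: A_before = 320×0.08 + 351×0.86 + 351×0.03 = 337.990 sq m.
Treatment contributes 326.6·0.84 = 274.344 sabins.
A_after = 337.990 + 274.344 = 612.334 sabins.
Reduction = 10 log₁₀(A_after/A_before) = 10 log₁₀(1.8117) = 2.6 dB.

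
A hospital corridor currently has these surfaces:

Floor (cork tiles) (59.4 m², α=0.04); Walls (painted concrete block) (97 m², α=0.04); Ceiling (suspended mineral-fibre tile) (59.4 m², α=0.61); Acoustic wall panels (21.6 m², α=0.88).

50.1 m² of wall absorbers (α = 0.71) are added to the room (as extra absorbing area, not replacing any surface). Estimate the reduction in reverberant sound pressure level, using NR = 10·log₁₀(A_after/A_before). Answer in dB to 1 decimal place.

2.0 dB

Summing Sᵢαᵢ: 2.376 + 3.880 + 36.234 + 19.008 → A_before = 61.498 sabins.
Added absorption = 50.1 × 0.71 = 35.571 sabins.
A_after = 61.498 + 35.571 = 97.069 sabins.
NR = 10·log₁₀(97.069/61.498) = 2.0 dB.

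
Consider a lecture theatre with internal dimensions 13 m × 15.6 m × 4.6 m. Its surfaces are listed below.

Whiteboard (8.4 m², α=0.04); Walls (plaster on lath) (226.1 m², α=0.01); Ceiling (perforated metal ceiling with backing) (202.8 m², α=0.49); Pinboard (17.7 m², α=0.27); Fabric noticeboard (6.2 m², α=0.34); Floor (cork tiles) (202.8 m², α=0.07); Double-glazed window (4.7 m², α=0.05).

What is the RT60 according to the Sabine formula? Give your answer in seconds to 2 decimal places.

Equivalent absorption area: A = 8.4·0.04 + 226.1·0.01 + 202.8·0.49 + 17.7·0.27 + 6.2·0.34 + 202.8·0.07 + 4.7·0.05 = 123.287 m².
Room volume: 932.88 m³.
Sabine: RT60 = 0.161 × 932.88 / 123.287 = 1.22 s.

1.22 s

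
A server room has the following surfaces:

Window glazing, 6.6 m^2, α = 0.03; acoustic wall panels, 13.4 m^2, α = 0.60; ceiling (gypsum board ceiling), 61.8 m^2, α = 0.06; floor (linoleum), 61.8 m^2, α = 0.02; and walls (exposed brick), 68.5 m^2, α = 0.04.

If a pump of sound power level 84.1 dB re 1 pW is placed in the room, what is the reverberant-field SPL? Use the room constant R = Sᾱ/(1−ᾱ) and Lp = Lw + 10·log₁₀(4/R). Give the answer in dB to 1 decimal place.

77.8 dB

A = 15.922 sabins; S = 212.1 m^2.
ᾱ = 15.922/212.1 = 0.0751; R = Sᾱ/(1−ᾱ) = 15.922/(1−0.0751) = 17.215 m^2.
Lp = Lw + 10 log₁₀(4/R) = 84.1 -6.34 = 77.8 dB.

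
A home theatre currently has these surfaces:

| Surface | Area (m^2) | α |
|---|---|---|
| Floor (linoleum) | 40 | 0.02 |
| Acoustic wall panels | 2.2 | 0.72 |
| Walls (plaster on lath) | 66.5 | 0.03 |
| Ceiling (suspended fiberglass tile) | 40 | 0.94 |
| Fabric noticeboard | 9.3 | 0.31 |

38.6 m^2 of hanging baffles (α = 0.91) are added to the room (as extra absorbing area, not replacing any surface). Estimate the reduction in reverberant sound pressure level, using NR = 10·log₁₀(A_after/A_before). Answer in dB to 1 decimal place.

2.5 dB

A_before = Σ Sᵢαᵢ = 40*0.02 + 2.2*0.72 + 66.5*0.03 + 40*0.94 + 9.3*0.31 = 44.862 sabins.
Added absorption = 38.6 × 0.91 = 35.126 sabins.
A_after = 44.862 + 35.126 = 79.988 sabins.
Reduction = 10 log₁₀(A_after/A_before) = 10 log₁₀(1.7830) = 2.5 dB.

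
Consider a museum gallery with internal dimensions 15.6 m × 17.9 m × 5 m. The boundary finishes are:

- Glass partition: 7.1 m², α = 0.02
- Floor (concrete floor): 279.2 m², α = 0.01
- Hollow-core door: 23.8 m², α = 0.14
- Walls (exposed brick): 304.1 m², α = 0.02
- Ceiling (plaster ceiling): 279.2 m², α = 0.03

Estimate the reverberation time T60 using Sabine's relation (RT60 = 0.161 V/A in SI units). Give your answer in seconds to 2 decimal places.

10.85 sec

A = Σ Sᵢαᵢ = 7.1·0.02 + 279.2·0.01 + 23.8·0.14 + 304.1·0.02 + 279.2·0.03 = 20.724 sabins.
Room volume: 1396.2 m³.
Sabine: RT60 = 0.161 × 1396.2 / 20.724 = 10.85 s.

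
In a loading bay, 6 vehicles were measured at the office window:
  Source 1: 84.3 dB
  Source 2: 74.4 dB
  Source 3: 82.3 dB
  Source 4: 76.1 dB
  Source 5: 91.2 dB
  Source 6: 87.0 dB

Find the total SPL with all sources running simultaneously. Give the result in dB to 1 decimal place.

93.7 dB

Σ 10^(Lᵢ/10) = 2.327e+09.
L_total = 10·log₁₀(2.327e+09) = 93.7 dB.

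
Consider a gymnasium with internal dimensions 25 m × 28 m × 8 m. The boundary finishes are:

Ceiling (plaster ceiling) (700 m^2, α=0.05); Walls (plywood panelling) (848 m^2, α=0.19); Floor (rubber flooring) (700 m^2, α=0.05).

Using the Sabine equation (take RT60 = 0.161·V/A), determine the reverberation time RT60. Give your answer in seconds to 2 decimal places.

Total absorption A = 700*0.05 + 848*0.19 + 700*0.05
  = 35.000 + 161.120 + 35.000 = 231.120 m^2 sabins.
Room volume: 5600 m³.
Sabine: RT60 = 0.161 × 5600 / 231.120 = 3.90 s.

3.90 s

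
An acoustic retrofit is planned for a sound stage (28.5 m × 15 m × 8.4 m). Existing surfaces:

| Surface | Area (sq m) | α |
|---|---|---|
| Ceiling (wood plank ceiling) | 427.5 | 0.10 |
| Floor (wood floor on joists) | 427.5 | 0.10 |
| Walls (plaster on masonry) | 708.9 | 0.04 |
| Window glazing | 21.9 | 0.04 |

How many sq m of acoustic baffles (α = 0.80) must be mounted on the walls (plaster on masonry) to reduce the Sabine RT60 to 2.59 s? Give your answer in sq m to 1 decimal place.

Summing Sᵢαᵢ: 42.750 + 42.750 + 28.356 + 0.876 → A₁ = 114.732 sabins.
V = 3591 m³. Target absorption A₂ = 0.161 × 3591 / 2.59 = 223.224 sabins.
ΔA needed = 223.224 − 114.732 = 108.492 sabins.
Net gain per sq m: Δα = 0.80 − 0.04 = 0.76.
Area = ΔA/Δα = 108.492/0.76 = 142.8 sq m.

142.8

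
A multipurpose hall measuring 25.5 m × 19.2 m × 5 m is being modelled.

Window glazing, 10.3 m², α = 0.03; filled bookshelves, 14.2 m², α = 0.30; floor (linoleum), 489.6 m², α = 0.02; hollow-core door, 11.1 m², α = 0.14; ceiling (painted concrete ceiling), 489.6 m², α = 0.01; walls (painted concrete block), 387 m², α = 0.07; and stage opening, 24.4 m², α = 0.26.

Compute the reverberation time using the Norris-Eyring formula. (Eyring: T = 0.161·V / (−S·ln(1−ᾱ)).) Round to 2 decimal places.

7.13 sec

S = Σ Sᵢ = 1426.2 m².
Absorption A = 10.3·0.03 + 14.2·0.30 + 489.6·0.02 + 11.1·0.14 + 489.6·0.01 + 387·0.07 + 24.4·0.26 = 54.245 sabins.
Mean coefficient ᾱ = A/S = 0.0380.
−S·ln(1−ᾱ) = −1426.2 × ln(1 − 0.0380) = 55.252.
V = 25.5 × 19.2 × 5 = 2448 m³.
RT60 = 0.161 × 2448 / 55.252 = 7.13 s.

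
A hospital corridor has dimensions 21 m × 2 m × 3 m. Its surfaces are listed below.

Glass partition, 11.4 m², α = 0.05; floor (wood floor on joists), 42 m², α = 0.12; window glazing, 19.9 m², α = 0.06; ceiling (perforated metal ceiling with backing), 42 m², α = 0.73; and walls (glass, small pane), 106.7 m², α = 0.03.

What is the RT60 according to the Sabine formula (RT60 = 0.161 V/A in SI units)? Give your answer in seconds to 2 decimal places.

0.50 sec

Summing Sᵢαᵢ: 0.570 + 5.040 + 1.194 + 30.660 + 3.201 → A = 40.665 sabins.
V = 21·2·3 = 126 m³.
Sabine: RT60 = 0.161 × 126 / 40.665 = 0.50 s.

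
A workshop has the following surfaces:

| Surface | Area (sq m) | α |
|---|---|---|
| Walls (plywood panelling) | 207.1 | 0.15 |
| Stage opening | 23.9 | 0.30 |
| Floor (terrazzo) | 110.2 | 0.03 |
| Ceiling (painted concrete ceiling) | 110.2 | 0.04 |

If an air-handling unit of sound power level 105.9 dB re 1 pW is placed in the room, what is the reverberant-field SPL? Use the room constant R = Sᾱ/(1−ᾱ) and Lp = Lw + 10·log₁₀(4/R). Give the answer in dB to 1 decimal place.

A = 45.949 sabins; S = 451.4 sq m.
ᾱ = 45.949/451.4 = 0.1018; R = Sᾱ/(1−ᾱ) = 45.949/(1−0.1018) = 51.157 sq m.
Lp = Lw + 10 log₁₀(4/R) = 105.9 -11.07 = 94.8 dB.

94.8 dB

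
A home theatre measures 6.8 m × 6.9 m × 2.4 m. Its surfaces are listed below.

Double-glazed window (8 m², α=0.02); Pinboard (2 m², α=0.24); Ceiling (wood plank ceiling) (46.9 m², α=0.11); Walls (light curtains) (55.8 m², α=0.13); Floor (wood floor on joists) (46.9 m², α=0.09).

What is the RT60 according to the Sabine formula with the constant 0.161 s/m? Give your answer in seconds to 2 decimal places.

Equivalent absorption area: A = 8*0.02 + 2*0.24 + 46.9*0.11 + 55.8*0.13 + 46.9*0.09 = 17.274 m².
V = 6.8·6.9·2.4 = 112.608 m³.
T = 0.161 V/A = 0.161·112.608/17.274 = 1.05 s.

1.05 s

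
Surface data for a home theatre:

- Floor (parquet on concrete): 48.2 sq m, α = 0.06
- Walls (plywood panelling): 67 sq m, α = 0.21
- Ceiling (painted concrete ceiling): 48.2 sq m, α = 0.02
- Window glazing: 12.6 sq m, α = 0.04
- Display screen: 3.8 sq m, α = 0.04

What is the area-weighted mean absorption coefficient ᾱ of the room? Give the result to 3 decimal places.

S = Σ Sᵢ = 48.2 + 67 + 48.2 + 12.6 + 3.8 = 179.8 sq m.
Weighted sum Σ Sα = 18.582.
ᾱ = 18.582 / 179.8 = 0.103.

0.103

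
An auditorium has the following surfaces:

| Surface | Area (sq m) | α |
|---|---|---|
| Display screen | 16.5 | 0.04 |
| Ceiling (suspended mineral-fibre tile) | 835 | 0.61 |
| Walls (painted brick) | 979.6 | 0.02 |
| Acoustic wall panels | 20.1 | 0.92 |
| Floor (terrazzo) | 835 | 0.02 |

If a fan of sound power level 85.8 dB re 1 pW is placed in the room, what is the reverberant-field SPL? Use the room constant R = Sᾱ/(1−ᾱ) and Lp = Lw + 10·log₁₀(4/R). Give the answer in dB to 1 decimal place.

63.3 dB

A = 564.794 sabins; S = 2686.2 sq m.
ᾱ = 0.2103, so room constant R = A/(1−ᾱ) = 715.201 sq m.
Lp = Lw + 10 log₁₀(4/R) = 85.8 -22.52 = 63.3 dB.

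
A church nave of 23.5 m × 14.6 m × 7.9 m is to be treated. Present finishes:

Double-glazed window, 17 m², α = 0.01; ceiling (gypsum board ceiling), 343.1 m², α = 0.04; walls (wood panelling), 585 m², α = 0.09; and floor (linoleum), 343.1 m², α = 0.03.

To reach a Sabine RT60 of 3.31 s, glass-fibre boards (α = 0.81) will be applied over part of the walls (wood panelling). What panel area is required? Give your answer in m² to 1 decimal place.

A₁ = Σ Sᵢαᵢ = 17×0.01 + 343.1×0.04 + 585×0.09 + 343.1×0.03 = 76.837 sabins.
Required A₂ = 0.161·2710.49/3.31 = 131.840 sabins.
ΔA needed = 131.840 − 76.837 = 55.003 sabins.
Each m² of panel replacing the walls (wood panelling) adds (0.81 − 0.09) = 0.72 sabins.
Area = ΔA/Δα = 55.003/0.72 = 76.4 m².

76.4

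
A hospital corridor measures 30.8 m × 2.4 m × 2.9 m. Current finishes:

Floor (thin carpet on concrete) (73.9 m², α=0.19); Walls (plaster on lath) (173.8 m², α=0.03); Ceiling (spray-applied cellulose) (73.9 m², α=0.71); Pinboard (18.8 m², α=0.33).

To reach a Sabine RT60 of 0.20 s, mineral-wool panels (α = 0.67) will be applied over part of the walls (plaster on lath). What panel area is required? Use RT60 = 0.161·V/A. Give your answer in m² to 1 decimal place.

147.9

Summing Sᵢαᵢ: 14.041 + 5.214 + 52.469 + 6.204 → A₁ = 77.928 sabins.
Required A₂ = 0.161·214.368/0.20 = 172.566 sabins.
ΔA needed = 172.566 − 77.928 = 94.638 sabins.
Each m² of panel replacing the walls (plaster on lath) adds (0.67 − 0.03) = 0.64 sabins.
Panel area = 94.638 / 0.64 = 147.9 m².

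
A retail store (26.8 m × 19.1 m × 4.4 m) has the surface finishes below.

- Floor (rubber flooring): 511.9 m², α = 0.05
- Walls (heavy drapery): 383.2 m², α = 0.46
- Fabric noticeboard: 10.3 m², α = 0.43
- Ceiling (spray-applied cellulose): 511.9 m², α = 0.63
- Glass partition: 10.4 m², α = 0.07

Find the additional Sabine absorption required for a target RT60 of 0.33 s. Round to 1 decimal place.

569.3 sabins

Total absorption A₁ = 511.9×0.05 + 383.2×0.46 + 10.3×0.43 + 511.9×0.63 + 10.4×0.07
  = 25.595 + 176.272 + 4.429 + 322.497 + 0.728 = 529.521 m² sabins.
V = 2252.272 m³. Required absorption A₂ = 0.161 × 2252.272 / 0.33 = 1098.836 sabins.
Shortfall: 1098.836 − 529.521 = 569.3 sabins.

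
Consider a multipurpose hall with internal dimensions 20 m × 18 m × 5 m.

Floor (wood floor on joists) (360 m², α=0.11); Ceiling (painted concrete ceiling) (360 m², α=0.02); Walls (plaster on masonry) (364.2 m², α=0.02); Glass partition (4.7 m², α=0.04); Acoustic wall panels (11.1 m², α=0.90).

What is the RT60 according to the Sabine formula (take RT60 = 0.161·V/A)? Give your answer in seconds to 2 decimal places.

A = Σ Sᵢαᵢ = 360*0.11 + 360*0.02 + 364.2*0.02 + 4.7*0.04 + 11.1*0.90 = 64.262 sabins.
V = 20·18·5 = 1800 m³.
Sabine: RT60 = 0.161 × 1800 / 64.262 = 4.51 s.

4.51 sec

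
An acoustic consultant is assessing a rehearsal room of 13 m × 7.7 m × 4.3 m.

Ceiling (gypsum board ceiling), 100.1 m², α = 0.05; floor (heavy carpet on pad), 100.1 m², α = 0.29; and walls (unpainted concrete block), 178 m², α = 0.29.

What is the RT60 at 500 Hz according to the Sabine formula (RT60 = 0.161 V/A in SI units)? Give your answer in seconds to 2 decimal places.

Summing Sᵢαᵢ: 5.005 + 29.029 + 51.620 → A = 85.654 sabins.
Room volume: 430.43 m³.
RT60 = 0.161 · V / A = 0.161 × 430.43 / 85.654 = 0.81 s.

0.81 seconds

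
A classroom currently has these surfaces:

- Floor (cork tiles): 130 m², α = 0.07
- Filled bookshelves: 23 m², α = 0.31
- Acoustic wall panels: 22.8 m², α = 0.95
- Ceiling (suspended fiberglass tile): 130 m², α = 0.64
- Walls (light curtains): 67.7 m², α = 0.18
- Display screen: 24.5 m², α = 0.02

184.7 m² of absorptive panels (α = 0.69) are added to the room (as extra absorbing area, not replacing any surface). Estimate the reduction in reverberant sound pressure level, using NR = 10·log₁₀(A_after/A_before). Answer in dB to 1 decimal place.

A_before = Σ Sᵢαᵢ = 130×0.07 + 23×0.31 + 22.8×0.95 + 130×0.64 + 67.7×0.18 + 24.5×0.02 = 133.766 sabins.
Treatment contributes 184.7·0.69 = 127.443 sabins.
New total A_after = 261.209 sabins.
NR = 10·log₁₀(261.209/133.766) = 2.9 dB.

2.9 dB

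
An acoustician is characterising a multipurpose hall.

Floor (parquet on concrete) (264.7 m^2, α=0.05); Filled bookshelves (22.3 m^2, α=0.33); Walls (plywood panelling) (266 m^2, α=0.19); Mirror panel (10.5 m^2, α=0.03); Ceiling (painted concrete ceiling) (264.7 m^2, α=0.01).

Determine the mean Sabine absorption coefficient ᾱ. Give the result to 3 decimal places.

Total surface area S = 828.2 m^2.
Weighted sum Σ Sα = 74.096.
ᾱ = 74.096 / 828.2 = 0.089.

0.089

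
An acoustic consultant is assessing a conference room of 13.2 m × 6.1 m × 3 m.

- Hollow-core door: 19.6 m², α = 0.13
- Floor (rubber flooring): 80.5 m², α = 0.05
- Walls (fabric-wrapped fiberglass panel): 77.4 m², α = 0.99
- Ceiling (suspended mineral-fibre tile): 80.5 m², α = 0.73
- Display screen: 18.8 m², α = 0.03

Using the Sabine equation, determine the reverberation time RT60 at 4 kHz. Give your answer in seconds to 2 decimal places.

Total absorption A = 19.6·0.13 + 80.5·0.05 + 77.4·0.99 + 80.5·0.73 + 18.8·0.03
  = 2.548 + 4.025 + 76.626 + 58.765 + 0.564 = 142.528 m² sabins.
Volume V = 13.2 × 6.1 × 3 = 241.56 m³.
RT60 = 0.161 · V / A = 0.161 × 241.56 / 142.528 = 0.27 s.

0.27 s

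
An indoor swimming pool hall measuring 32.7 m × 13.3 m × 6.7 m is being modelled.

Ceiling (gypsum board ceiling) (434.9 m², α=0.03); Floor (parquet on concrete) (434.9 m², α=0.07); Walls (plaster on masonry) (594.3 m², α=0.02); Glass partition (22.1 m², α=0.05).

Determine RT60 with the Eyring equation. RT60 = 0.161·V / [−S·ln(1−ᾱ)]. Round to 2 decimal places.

8.15 sec

S = Σ Sᵢ = 1486.2 m².
Absorption A = 434.9·0.03 + 434.9·0.07 + 594.3·0.02 + 22.1·0.05 = 56.481 sabins.
ᾱ = 56.481 / 1486.2 = 0.0380.
Eyring denominator: −S ln(1−ᾱ) = 57.577.
V = 32.7 × 13.3 × 6.7 = 2913.897 m³.
RT60 = 0.161 × 2913.897 / 57.577 = 8.15 s.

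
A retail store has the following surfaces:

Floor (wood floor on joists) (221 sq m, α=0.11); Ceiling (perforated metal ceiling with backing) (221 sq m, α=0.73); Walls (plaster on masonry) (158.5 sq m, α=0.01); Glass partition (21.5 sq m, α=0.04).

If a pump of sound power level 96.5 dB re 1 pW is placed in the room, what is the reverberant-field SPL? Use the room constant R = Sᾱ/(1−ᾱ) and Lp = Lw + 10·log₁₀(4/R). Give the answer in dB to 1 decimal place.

A = 188.085 sabins; S = 622.0 sq m.
ᾱ = 188.085/622.0 = 0.3024; R = Sᾱ/(1−ᾱ) = 188.085/(1−0.3024) = 269.617 sq m.
Lp = 96.5 + 10·log₁₀(4/269.617) = 96.5 + (-18.29) = 78.2 dB.

78.2 dB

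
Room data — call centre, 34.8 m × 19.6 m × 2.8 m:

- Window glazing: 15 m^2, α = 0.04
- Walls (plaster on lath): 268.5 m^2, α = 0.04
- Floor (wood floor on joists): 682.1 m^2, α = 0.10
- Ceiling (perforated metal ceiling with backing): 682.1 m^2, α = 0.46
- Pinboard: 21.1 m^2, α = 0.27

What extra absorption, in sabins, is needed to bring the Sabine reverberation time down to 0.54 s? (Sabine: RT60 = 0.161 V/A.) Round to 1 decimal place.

Total absorption A₁ = 15·0.04 + 268.5·0.04 + 682.1·0.10 + 682.1·0.46 + 21.1·0.27
  = 0.600 + 10.740 + 68.210 + 313.766 + 5.697 = 399.013 m^2 sabins.
For T = 0.54 s, need A₂ = 0.161·V/T = 0.161·1909.824/0.54 = 569.410 sabins.
ΔA = A₂ − A₁ = 569.410 − 399.013 = 170.4 sabins.

170.4 sabins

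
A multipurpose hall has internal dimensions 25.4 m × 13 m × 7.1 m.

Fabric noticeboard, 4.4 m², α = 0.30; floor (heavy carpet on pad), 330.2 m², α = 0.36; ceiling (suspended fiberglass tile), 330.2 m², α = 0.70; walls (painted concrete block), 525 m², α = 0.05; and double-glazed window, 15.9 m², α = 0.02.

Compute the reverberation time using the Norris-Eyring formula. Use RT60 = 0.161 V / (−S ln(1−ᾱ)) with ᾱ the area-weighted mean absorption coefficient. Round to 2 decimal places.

S = Σ Sᵢ = 1205.7 m².
Absorption A = 4.4·0.30 + 330.2·0.36 + 330.2·0.70 + 525·0.05 + 15.9·0.02 = 377.900 sabins.
Mean coefficient ᾱ = A/S = 0.3134.
Eyring denominator: −S ln(1−ᾱ) = 453.347.
V = 25.4 × 13 × 7.1 = 2344.42 m³.
T = 0.161·V/[−S·ln(1−ᾱ)] = 0.161·2344.42/453.347 = 0.83 s.

0.83 s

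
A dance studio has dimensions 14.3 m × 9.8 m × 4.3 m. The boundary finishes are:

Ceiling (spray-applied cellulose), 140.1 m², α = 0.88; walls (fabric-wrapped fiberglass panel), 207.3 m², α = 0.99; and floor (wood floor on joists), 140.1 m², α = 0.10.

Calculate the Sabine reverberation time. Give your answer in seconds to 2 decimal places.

Total absorption A = 140.1*0.88 + 207.3*0.99 + 140.1*0.10
  = 123.288 + 205.227 + 14.010 = 342.525 m² sabins.
Volume V = 14.3 × 9.8 × 4.3 = 602.602 m³.
T = 0.161 V/A = 0.161·602.602/342.525 = 0.28 s.

0.28 seconds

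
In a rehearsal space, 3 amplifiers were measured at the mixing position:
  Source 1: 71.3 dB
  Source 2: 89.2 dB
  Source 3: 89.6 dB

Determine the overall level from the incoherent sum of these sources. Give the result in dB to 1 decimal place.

92.4 dB

Sum in the linear (power) domain: Σ 10^(Lᵢ/10) = 10^(71.3/10) + 10^(89.2/10) + 10^(89.6/10) = 1.757e+09.
Combined level = 10 log₁₀(1.757e+09) = 92.4 dB.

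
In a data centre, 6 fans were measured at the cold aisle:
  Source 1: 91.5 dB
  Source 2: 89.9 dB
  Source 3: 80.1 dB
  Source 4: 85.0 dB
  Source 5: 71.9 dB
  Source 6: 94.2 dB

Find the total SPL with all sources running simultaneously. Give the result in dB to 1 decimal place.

Converting to relative power and adding: 10^(91.5/10) + 10^(89.9/10) + 10^(80.1/10) + 10^(85.0/10) + 10^(71.9/10) + 10^(94.2/10) = 5.454e+09.
Back to dB: 10·log₁₀ Σ = 97.4 dB.

97.4 dB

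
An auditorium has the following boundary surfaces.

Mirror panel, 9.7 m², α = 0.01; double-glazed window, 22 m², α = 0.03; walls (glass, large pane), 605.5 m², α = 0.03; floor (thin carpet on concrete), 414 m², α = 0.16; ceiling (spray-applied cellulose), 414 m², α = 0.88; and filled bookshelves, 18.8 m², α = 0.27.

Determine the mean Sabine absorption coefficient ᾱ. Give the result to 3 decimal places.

0.306

Total surface area S = 1484.0 m².
Σ(Sᵢαᵢ) = 9.7×0.01 + 22×0.03 + 605.5×0.03 + 414×0.16 + 414×0.88 + 18.8×0.27 = 454.558.
ᾱ = A/S = 0.306.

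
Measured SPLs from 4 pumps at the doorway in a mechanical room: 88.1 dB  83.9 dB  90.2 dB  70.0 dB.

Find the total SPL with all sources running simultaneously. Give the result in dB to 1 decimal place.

Converting to relative power and adding: 10^(88.1/10) + 10^(83.9/10) + 10^(90.2/10) + 10^(70.0/10) = 1.948e+09.
Back to dB: 10·log₁₀ Σ = 92.9 dB.

92.9 dB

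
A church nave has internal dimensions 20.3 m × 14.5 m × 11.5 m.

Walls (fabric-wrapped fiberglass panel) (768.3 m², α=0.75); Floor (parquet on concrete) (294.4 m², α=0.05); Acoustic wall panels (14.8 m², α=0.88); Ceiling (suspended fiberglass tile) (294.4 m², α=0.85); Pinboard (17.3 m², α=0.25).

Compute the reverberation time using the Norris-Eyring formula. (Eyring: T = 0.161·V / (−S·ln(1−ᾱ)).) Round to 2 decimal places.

S = Σ Sᵢ = 1389.2 m².
Σ(Sᵢαᵢ) = 768.3·0.75 + 294.4·0.05 + 14.8·0.88 + 294.4·0.85 + 17.3·0.25 = 858.534.
Mean coefficient ᾱ = A/S = 0.6180.
Eyring denominator: −S ln(1−ᾱ) = 1336.875.
V = 20.3 × 14.5 × 11.5 = 3385.025 m³.
T = 0.161·V/[−S·ln(1−ᾱ)] = 0.161·3385.025/1336.875 = 0.41 s.

0.41 s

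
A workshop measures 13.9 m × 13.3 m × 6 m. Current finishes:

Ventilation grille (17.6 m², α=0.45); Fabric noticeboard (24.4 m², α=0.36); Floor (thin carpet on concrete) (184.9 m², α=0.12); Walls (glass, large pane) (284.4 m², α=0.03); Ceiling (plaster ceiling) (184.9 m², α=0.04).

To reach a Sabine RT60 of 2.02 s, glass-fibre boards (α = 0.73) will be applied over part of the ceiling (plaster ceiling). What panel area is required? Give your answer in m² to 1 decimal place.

48.7

A₁ = Σ Sᵢαᵢ = 17.6·0.45 + 24.4·0.36 + 184.9·0.12 + 284.4·0.03 + 184.9·0.04 = 54.820 sabins.
V = 1109.22 m³. Target absorption A₂ = 0.161 × 1109.22 / 2.02 = 88.408 sabins.
ΔA needed = 88.408 − 54.820 = 33.588 sabins.
Each m² of panel replacing the ceiling (plaster ceiling) adds (0.73 − 0.04) = 0.69 sabins.
Area = ΔA/Δα = 33.588/0.69 = 48.7 m².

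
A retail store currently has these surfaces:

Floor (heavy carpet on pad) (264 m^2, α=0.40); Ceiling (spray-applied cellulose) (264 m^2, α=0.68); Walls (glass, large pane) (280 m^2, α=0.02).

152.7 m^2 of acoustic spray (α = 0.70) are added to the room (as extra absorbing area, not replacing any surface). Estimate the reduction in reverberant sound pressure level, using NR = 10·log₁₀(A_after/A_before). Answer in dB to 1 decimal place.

1.4 dB

Total absorption A_before = 264*0.40 + 264*0.68 + 280*0.02
  = 105.600 + 179.520 + 5.600 = 290.720 m^2 sabins.
Added absorption = 152.7 × 0.70 = 106.890 sabins.
A_after = 290.720 + 106.890 = 397.610 sabins.
NR = 10·log₁₀(397.610/290.720) = 1.4 dB.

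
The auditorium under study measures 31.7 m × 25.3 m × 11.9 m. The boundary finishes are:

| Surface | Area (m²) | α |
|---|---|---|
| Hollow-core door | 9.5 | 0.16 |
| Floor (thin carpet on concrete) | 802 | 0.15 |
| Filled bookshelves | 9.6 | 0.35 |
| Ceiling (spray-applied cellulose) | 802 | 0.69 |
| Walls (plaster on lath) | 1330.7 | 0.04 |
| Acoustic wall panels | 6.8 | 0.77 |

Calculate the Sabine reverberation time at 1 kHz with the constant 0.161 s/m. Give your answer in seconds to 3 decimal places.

Equivalent absorption area: A = 9.5*0.16 + 802*0.15 + 9.6*0.35 + 802*0.69 + 1330.7*0.04 + 6.8*0.77 = 737.024 m².
Volume V = 31.7 × 25.3 × 11.9 = 9543.919 m³.
RT60 = 0.161 · V / A = 0.161 × 9543.919 / 737.024 = 2.085 s.

2.085 s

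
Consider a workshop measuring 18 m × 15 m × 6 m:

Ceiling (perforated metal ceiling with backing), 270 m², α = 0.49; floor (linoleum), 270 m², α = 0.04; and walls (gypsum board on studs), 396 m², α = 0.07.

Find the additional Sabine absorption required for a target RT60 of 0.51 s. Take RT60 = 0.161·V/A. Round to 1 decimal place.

340.6 sabins

Summing Sᵢαᵢ: 132.300 + 10.800 + 27.720 → A₁ = 170.820 sabins.
Target A₂ = 0.161·1620/0.51 = 511.412 sabins (V = 1620 m³).
Additional absorption ΔA = 511.412 − 170.820 = 340.6 sabins.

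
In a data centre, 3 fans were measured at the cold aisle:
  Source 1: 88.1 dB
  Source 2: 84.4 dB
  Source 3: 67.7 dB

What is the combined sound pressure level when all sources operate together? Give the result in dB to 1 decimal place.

89.7 dB

Converting to relative power and adding: 10^(88.1/10) + 10^(84.4/10) + 10^(67.7/10) = 9.27e+08.
Back to dB: 10·log₁₀ Σ = 89.7 dB.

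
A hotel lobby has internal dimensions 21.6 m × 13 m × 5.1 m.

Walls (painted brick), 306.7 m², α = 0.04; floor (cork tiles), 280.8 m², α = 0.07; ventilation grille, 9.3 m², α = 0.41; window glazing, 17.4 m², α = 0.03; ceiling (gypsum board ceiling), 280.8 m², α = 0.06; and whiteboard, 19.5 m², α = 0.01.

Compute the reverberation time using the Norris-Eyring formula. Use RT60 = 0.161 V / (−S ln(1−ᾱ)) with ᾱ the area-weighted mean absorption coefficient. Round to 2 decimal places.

4.20 sec

Total surface area S = 306.7 + 280.8 + 9.3 + 17.4 + 280.8 + 19.5 = 914.5 m².
Absorption A = 306.7×0.04 + 280.8×0.07 + 9.3×0.41 + 17.4×0.03 + 280.8×0.06 + 19.5×0.01 = 53.302 sabins.
ᾱ = 53.302 / 914.5 = 0.0583.
−S·ln(1−ᾱ) = −914.5 × ln(1 − 0.0583) = 54.933.
V = 21.6 × 13 × 5.1 = 1432.08 m³.
RT60 = 0.161 × 1432.08 / 54.933 = 4.20 s.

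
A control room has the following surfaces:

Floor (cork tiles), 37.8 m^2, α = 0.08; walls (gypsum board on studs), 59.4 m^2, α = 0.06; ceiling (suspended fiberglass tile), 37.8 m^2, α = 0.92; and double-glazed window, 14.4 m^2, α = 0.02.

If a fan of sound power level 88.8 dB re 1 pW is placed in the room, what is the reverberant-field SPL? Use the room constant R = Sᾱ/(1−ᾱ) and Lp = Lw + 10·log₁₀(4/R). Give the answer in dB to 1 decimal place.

77.2 dB

Σ(Sᵢαᵢ) = 37.8×0.08 + 59.4×0.06 + 37.8×0.92 + 14.4×0.02 = 41.652; total area S = 149.4 m^2.
ᾱ = 0.2788, so room constant R = A/(1−ᾱ) = 57.754 m^2.
Lp = Lw + 10 log₁₀(4/R) = 88.8 -11.60 = 77.2 dB.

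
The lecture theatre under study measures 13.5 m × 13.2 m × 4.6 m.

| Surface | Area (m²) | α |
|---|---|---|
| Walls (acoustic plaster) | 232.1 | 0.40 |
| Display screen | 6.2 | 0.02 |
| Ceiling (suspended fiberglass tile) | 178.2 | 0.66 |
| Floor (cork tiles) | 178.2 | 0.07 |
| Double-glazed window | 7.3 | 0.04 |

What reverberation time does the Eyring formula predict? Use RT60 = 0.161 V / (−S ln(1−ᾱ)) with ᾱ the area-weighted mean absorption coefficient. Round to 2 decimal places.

0.47 s

S = Σ Sᵢ = 602.0 m².
Σ(Sᵢαᵢ) = 232.1·0.40 + 6.2·0.02 + 178.2·0.66 + 178.2·0.07 + 7.3·0.04 = 223.342.
ᾱ = 223.342 / 602.0 = 0.3710.
−S·ln(1−ᾱ) = −602.0 × ln(1 − 0.3710) = 279.102.
V = 13.5 × 13.2 × 4.6 = 819.72 m³.
T = 0.161·V/[−S·ln(1−ᾱ)] = 0.161·819.72/279.102 = 0.47 s.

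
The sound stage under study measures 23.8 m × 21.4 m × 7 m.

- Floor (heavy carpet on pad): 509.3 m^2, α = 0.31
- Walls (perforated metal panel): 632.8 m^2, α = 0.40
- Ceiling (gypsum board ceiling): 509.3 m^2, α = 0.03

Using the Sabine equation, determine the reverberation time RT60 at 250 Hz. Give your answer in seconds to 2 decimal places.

1.35 seconds

Summing Sᵢαᵢ: 157.883 + 253.120 + 15.279 → A = 426.282 sabins.
Room volume: 3565.24 m³.
RT60 = 0.161 · V / A = 0.161 × 3565.24 / 426.282 = 1.35 s.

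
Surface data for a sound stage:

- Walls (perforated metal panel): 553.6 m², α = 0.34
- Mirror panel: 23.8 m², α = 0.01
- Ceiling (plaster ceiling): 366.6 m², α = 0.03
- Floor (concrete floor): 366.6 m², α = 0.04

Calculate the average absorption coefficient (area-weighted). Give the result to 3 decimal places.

0.163

Total surface area S = 1310.6 m².
Weighted sum Σ Sα = 214.124.
ᾱ = A/S = 0.163.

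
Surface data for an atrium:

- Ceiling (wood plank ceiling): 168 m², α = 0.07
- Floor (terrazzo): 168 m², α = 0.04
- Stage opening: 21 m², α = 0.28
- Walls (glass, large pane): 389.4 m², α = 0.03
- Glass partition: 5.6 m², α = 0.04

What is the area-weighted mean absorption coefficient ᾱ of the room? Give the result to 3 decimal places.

Total surface area S = 752.0 m².
Σ(Sᵢαᵢ) = 168*0.07 + 168*0.04 + 21*0.28 + 389.4*0.03 + 5.6*0.04 = 36.266.
ᾱ = 36.266 / 752.0 = 0.048.

0.048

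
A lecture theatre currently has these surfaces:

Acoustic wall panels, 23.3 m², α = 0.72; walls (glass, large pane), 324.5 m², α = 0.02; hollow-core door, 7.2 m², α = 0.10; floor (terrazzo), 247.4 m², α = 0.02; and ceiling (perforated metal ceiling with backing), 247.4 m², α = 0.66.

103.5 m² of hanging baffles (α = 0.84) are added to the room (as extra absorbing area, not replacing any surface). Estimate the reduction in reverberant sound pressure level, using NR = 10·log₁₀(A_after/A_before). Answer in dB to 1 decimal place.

1.6 dB

A_before = Σ Sᵢαᵢ = 23.3*0.72 + 324.5*0.02 + 7.2*0.10 + 247.4*0.02 + 247.4*0.66 = 192.218 sabins.
Treatment contributes 103.5·0.84 = 86.940 sabins.
New total A_after = 279.158 sabins.
Reduction = 10 log₁₀(A_after/A_before) = 10 log₁₀(1.4523) = 1.6 dB.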